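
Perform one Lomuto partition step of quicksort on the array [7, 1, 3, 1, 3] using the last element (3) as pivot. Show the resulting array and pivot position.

Lomuto partition with pivot = 3:

Initial array: [7, 1, 3, 1, 3]

arr[0]=7 > 3: no swap
arr[1]=1 <= 3: swap with position 0, array becomes [1, 7, 3, 1, 3]
arr[2]=3 <= 3: swap with position 1, array becomes [1, 3, 7, 1, 3]
arr[3]=1 <= 3: swap with position 2, array becomes [1, 3, 1, 7, 3]

Place pivot at position 3: [1, 3, 1, 3, 7]
Pivot position: 3

After partitioning with pivot 3, the array becomes [1, 3, 1, 3, 7]. The pivot is placed at index 3. All elements to the left of the pivot are <= 3, and all elements to the right are > 3.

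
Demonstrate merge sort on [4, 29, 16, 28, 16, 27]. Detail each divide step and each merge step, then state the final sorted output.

Merge sort trace:

Split: [4, 29, 16, 28, 16, 27] -> [4, 29, 16] and [28, 16, 27]
  Split: [4, 29, 16] -> [4] and [29, 16]
    Split: [29, 16] -> [29] and [16]
    Merge: [29] + [16] -> [16, 29]
  Merge: [4] + [16, 29] -> [4, 16, 29]
  Split: [28, 16, 27] -> [28] and [16, 27]
    Split: [16, 27] -> [16] and [27]
    Merge: [16] + [27] -> [16, 27]
  Merge: [28] + [16, 27] -> [16, 27, 28]
Merge: [4, 16, 29] + [16, 27, 28] -> [4, 16, 16, 27, 28, 29]

Final sorted array: [4, 16, 16, 27, 28, 29]

The merge sort proceeds by recursively splitting the array and merging sorted halves.
After all merges, the sorted array is [4, 16, 16, 27, 28, 29].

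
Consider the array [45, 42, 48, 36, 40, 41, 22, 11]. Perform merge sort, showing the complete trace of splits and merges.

Merge sort trace:

Split: [45, 42, 48, 36, 40, 41, 22, 11] -> [45, 42, 48, 36] and [40, 41, 22, 11]
  Split: [45, 42, 48, 36] -> [45, 42] and [48, 36]
    Split: [45, 42] -> [45] and [42]
    Merge: [45] + [42] -> [42, 45]
    Split: [48, 36] -> [48] and [36]
    Merge: [48] + [36] -> [36, 48]
  Merge: [42, 45] + [36, 48] -> [36, 42, 45, 48]
  Split: [40, 41, 22, 11] -> [40, 41] and [22, 11]
    Split: [40, 41] -> [40] and [41]
    Merge: [40] + [41] -> [40, 41]
    Split: [22, 11] -> [22] and [11]
    Merge: [22] + [11] -> [11, 22]
  Merge: [40, 41] + [11, 22] -> [11, 22, 40, 41]
Merge: [36, 42, 45, 48] + [11, 22, 40, 41] -> [11, 22, 36, 40, 41, 42, 45, 48]

Final sorted array: [11, 22, 36, 40, 41, 42, 45, 48]

The merge sort proceeds by recursively splitting the array and merging sorted halves.
After all merges, the sorted array is [11, 22, 36, 40, 41, 42, 45, 48].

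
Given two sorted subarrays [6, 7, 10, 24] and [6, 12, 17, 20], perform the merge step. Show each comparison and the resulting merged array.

Merging process:

Compare 6 vs 6: take 6 from left. Merged: [6]
Compare 7 vs 6: take 6 from right. Merged: [6, 6]
Compare 7 vs 12: take 7 from left. Merged: [6, 6, 7]
Compare 10 vs 12: take 10 from left. Merged: [6, 6, 7, 10]
Compare 24 vs 12: take 12 from right. Merged: [6, 6, 7, 10, 12]
Compare 24 vs 17: take 17 from right. Merged: [6, 6, 7, 10, 12, 17]
Compare 24 vs 20: take 20 from right. Merged: [6, 6, 7, 10, 12, 17, 20]
Append remaining from left: [24]. Merged: [6, 6, 7, 10, 12, 17, 20, 24]

Final merged array: [6, 6, 7, 10, 12, 17, 20, 24]
Total comparisons: 7

The merged array is [6, 6, 7, 10, 12, 17, 20, 24], requiring 7 comparisons. The merge step runs in O(n) time where n is the total number of elements.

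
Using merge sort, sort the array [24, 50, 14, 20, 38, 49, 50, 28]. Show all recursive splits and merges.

Merge sort trace:

Split: [24, 50, 14, 20, 38, 49, 50, 28] -> [24, 50, 14, 20] and [38, 49, 50, 28]
  Split: [24, 50, 14, 20] -> [24, 50] and [14, 20]
    Split: [24, 50] -> [24] and [50]
    Merge: [24] + [50] -> [24, 50]
    Split: [14, 20] -> [14] and [20]
    Merge: [14] + [20] -> [14, 20]
  Merge: [24, 50] + [14, 20] -> [14, 20, 24, 50]
  Split: [38, 49, 50, 28] -> [38, 49] and [50, 28]
    Split: [38, 49] -> [38] and [49]
    Merge: [38] + [49] -> [38, 49]
    Split: [50, 28] -> [50] and [28]
    Merge: [50] + [28] -> [28, 50]
  Merge: [38, 49] + [28, 50] -> [28, 38, 49, 50]
Merge: [14, 20, 24, 50] + [28, 38, 49, 50] -> [14, 20, 24, 28, 38, 49, 50, 50]

Final sorted array: [14, 20, 24, 28, 38, 49, 50, 50]

The merge sort proceeds by recursively splitting the array and merging sorted halves.
After all merges, the sorted array is [14, 20, 24, 28, 38, 49, 50, 50].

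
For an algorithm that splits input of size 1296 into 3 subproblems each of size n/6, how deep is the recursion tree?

For divide and conquer with division factor 6:

Problem sizes at each level:
Level 0: 1296
Level 1: 216
Level 2: 36
Level 3: 6
Level 4: 1

The root is level 0 and the size-1 base case is level 4 (the tree spans levels 0 through 4, i.e. 5 levels counting the root), so the depth is the number of divisions: log_6(1296) = 4

The recursion tree depth is log_6(1296) = 4. At each level, the problem size is divided by 6, so it takes 4 divisions to reduce to a base case of size 1. The algorithm makes 3 recursive calls at each level.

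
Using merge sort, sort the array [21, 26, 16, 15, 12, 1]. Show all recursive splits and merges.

Merge sort trace:

Split: [21, 26, 16, 15, 12, 1] -> [21, 26, 16] and [15, 12, 1]
  Split: [21, 26, 16] -> [21] and [26, 16]
    Split: [26, 16] -> [26] and [16]
    Merge: [26] + [16] -> [16, 26]
  Merge: [21] + [16, 26] -> [16, 21, 26]
  Split: [15, 12, 1] -> [15] and [12, 1]
    Split: [12, 1] -> [12] and [1]
    Merge: [12] + [1] -> [1, 12]
  Merge: [15] + [1, 12] -> [1, 12, 15]
Merge: [16, 21, 26] + [1, 12, 15] -> [1, 12, 15, 16, 21, 26]

Final sorted array: [1, 12, 15, 16, 21, 26]

The merge sort proceeds by recursively splitting the array and merging sorted halves.
After all merges, the sorted array is [1, 12, 15, 16, 21, 26].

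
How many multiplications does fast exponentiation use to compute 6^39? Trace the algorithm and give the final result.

Computing 6^39 by squaring (build up from 6^1; each line after the first costs one multiplication):

6^1 = 6
6^2 = (6^1)^2 = 6^2 = 36
6^4 = (6^2)^2 = 36^2 = 1296
6^8 = (6^4)^2 = 1296^2 = 1679616
6^9 = 6 * 6^8 = 6 * 1679616 = 10077696
6^18 = (6^9)^2 = 10077696^2 = 101559956668416
6^19 = 6 * 6^18 = 6 * 101559956668416 = 609359740010496
6^38 = (6^19)^2 = 609359740010496^2 = 371319292745659279662190166016
6^39 = 6 * 6^38 = 6 * 371319292745659279662190166016 = 2227915756473955677973140996096

Result: 2227915756473955677973140996096
Multiplications needed: 8 (8 lines after 6^1)

6^39 = 2227915756473955677973140996096. Using exponentiation by squaring, this requires 8 multiplications. The key idea: if the exponent is even, square the half-power; if odd, multiply by the base once.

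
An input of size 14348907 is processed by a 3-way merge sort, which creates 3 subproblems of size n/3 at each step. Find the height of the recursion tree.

For divide and conquer with division factor 3:

Problem sizes at each level:
Level 0: 14348907
Level 1: 4782969
Level 2: 1594323
Level 3: 531441
Level 4: 177147
Level 5: 59049
Level 6: 19683
Level 7: 6561
Level 8: 2187
Level 9: 729
Level 10: 243
Level 11: 81
Level 12: 27
Level 13: 9
Level 14: 3
Level 15: 1

The root is level 0 and the size-1 base case is level 15 (the tree spans levels 0 through 15, i.e. 16 levels counting the root), so the depth is the number of divisions: log_3(14348907) = 15

The recursion tree depth is log_3(14348907) = 15. At each level, the problem size is divided by 3, so it takes 15 divisions to reduce to a base case of size 1. The algorithm makes 3 recursive calls at each level.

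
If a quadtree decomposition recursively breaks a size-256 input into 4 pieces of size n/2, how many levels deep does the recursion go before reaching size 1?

For divide and conquer with division factor 2:

Problem sizes at each level:
Level 0: 256
Level 1: 128
Level 2: 64
Level 3: 32
Level 4: 16
Level 5: 8
Level 6: 4
Level 7: 2
Level 8: 1

The root is level 0 and the size-1 base case is level 8 (the tree spans levels 0 through 8, i.e. 9 levels counting the root), so the depth is the number of divisions: log_2(256) = 8

The recursion tree depth is log_2(256) = 8. At each level, the problem size is divided by 2, so it takes 8 divisions to reduce to a base case of size 1. The algorithm makes 4 recursive calls at each level.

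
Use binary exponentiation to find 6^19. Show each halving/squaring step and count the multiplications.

Computing 6^19 by squaring (build up from 6^1; each line after the first costs one multiplication):

6^1 = 6
6^2 = (6^1)^2 = 6^2 = 36
6^4 = (6^2)^2 = 36^2 = 1296
6^8 = (6^4)^2 = 1296^2 = 1679616
6^9 = 6 * 6^8 = 6 * 1679616 = 10077696
6^18 = (6^9)^2 = 10077696^2 = 101559956668416
6^19 = 6 * 6^18 = 6 * 101559956668416 = 609359740010496

Result: 609359740010496
Multiplications needed: 6 (6 lines after 6^1)

6^19 = 609359740010496. Using exponentiation by squaring, this requires 6 multiplications. The key idea: if the exponent is even, square the half-power; if odd, multiply by the base once.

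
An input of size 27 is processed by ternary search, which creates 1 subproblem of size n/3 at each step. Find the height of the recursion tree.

For divide and conquer with division factor 3:

Problem sizes at each level:
Level 0: 27
Level 1: 9
Level 2: 3
Level 3: 1

The root is level 0 and the size-1 base case is level 3 (the tree spans levels 0 through 3, i.e. 4 levels counting the root), so the depth is the number of divisions: log_3(27) = 3

The recursion tree depth is log_3(27) = 3. At each level, the problem size is divided by 3, so it takes 3 divisions to reduce to a base case of size 1. The algorithm makes 1 recursive call at each level.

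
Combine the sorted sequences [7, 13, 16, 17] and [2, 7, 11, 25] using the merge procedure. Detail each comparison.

Merging process:

Compare 7 vs 2: take 2 from right. Merged: [2]
Compare 7 vs 7: take 7 from left. Merged: [2, 7]
Compare 13 vs 7: take 7 from right. Merged: [2, 7, 7]
Compare 13 vs 11: take 11 from right. Merged: [2, 7, 7, 11]
Compare 13 vs 25: take 13 from left. Merged: [2, 7, 7, 11, 13]
Compare 16 vs 25: take 16 from left. Merged: [2, 7, 7, 11, 13, 16]
Compare 17 vs 25: take 17 from left. Merged: [2, 7, 7, 11, 13, 16, 17]
Append remaining from right: [25]. Merged: [2, 7, 7, 11, 13, 16, 17, 25]

Final merged array: [2, 7, 7, 11, 13, 16, 17, 25]
Total comparisons: 7

The merged array is [2, 7, 7, 11, 13, 16, 17, 25], requiring 7 comparisons. The merge step runs in O(n) time where n is the total number of elements.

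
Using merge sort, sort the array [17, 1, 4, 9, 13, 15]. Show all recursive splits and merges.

Merge sort trace:

Split: [17, 1, 4, 9, 13, 15] -> [17, 1, 4] and [9, 13, 15]
  Split: [17, 1, 4] -> [17] and [1, 4]
    Split: [1, 4] -> [1] and [4]
    Merge: [1] + [4] -> [1, 4]
  Merge: [17] + [1, 4] -> [1, 4, 17]
  Split: [9, 13, 15] -> [9] and [13, 15]
    Split: [13, 15] -> [13] and [15]
    Merge: [13] + [15] -> [13, 15]
  Merge: [9] + [13, 15] -> [9, 13, 15]
Merge: [1, 4, 17] + [9, 13, 15] -> [1, 4, 9, 13, 15, 17]

Final sorted array: [1, 4, 9, 13, 15, 17]

The merge sort proceeds by recursively splitting the array and merging sorted halves.
After all merges, the sorted array is [1, 4, 9, 13, 15, 17].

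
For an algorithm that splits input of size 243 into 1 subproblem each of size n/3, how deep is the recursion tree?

For divide and conquer with division factor 3:

Problem sizes at each level:
Level 0: 243
Level 1: 81
Level 2: 27
Level 3: 9
Level 4: 3
Level 5: 1

The root is level 0 and the size-1 base case is level 5 (the tree spans levels 0 through 5, i.e. 6 levels counting the root), so the depth is the number of divisions: log_3(243) = 5

The recursion tree depth is log_3(243) = 5. At each level, the problem size is divided by 3, so it takes 5 divisions to reduce to a base case of size 1. The algorithm makes 1 recursive call at each level.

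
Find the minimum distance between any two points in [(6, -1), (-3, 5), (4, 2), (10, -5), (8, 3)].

Computing all pairwise distances among 5 points:

d((6, -1), (-3, 5)) = 10.8167
d((6, -1), (4, 2)) = 3.6056 <-- minimum
d((6, -1), (10, -5)) = 5.6569
d((6, -1), (8, 3)) = 4.4721
d((-3, 5), (4, 2)) = 7.6158
d((-3, 5), (10, -5)) = 16.4012
d((-3, 5), (8, 3)) = 11.1803
d((4, 2), (10, -5)) = 9.2195
d((4, 2), (8, 3)) = 4.1231
d((10, -5), (8, 3)) = 8.2462

Closest pair: (6, -1) and (4, 2) with distance 3.6056

The closest pair is (6, -1) and (4, 2) with Euclidean distance 3.6056. For 5 points, brute-force pairwise comparison is shown above. For large n, the divide-and-conquer algorithm (sort by x, recurse on halves, check the dividing strip) achieves O(n log n).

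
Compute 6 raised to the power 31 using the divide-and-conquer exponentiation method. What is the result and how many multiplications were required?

Computing 6^31 by squaring (build up from 6^1; each line after the first costs one multiplication):

6^1 = 6
6^2 = (6^1)^2 = 6^2 = 36
6^3 = 6 * 6^2 = 6 * 36 = 216
6^6 = (6^3)^2 = 216^2 = 46656
6^7 = 6 * 6^6 = 6 * 46656 = 279936
6^14 = (6^7)^2 = 279936^2 = 78364164096
6^15 = 6 * 6^14 = 6 * 78364164096 = 470184984576
6^30 = (6^15)^2 = 470184984576^2 = 221073919720733357899776
6^31 = 6 * 6^30 = 6 * 221073919720733357899776 = 1326443518324400147398656

Result: 1326443518324400147398656
Multiplications needed: 8 (8 lines after 6^1)

6^31 = 1326443518324400147398656. Using exponentiation by squaring, this requires 8 multiplications. The key idea: if the exponent is even, square the half-power; if odd, multiply by the base once.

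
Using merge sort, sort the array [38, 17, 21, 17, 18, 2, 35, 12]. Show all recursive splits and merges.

Merge sort trace:

Split: [38, 17, 21, 17, 18, 2, 35, 12] -> [38, 17, 21, 17] and [18, 2, 35, 12]
  Split: [38, 17, 21, 17] -> [38, 17] and [21, 17]
    Split: [38, 17] -> [38] and [17]
    Merge: [38] + [17] -> [17, 38]
    Split: [21, 17] -> [21] and [17]
    Merge: [21] + [17] -> [17, 21]
  Merge: [17, 38] + [17, 21] -> [17, 17, 21, 38]
  Split: [18, 2, 35, 12] -> [18, 2] and [35, 12]
    Split: [18, 2] -> [18] and [2]
    Merge: [18] + [2] -> [2, 18]
    Split: [35, 12] -> [35] and [12]
    Merge: [35] + [12] -> [12, 35]
  Merge: [2, 18] + [12, 35] -> [2, 12, 18, 35]
Merge: [17, 17, 21, 38] + [2, 12, 18, 35] -> [2, 12, 17, 17, 18, 21, 35, 38]

Final sorted array: [2, 12, 17, 17, 18, 21, 35, 38]

The merge sort proceeds by recursively splitting the array and merging sorted halves.
After all merges, the sorted array is [2, 12, 17, 17, 18, 21, 35, 38].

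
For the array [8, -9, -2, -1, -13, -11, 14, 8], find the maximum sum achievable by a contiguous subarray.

Using Kadane's algorithm on [8, -9, -2, -1, -13, -11, 14, 8]:

Scanning through the array:
Position 1 (value -9): max_ending_here = -1, max_so_far = 8
Position 2 (value -2): max_ending_here = -2, max_so_far = 8
Position 3 (value -1): max_ending_here = -1, max_so_far = 8
Position 4 (value -13): max_ending_here = -13, max_so_far = 8
Position 5 (value -11): max_ending_here = -11, max_so_far = 8
Position 6 (value 14): max_ending_here = 14, max_so_far = 14
Position 7 (value 8): max_ending_here = 22, max_so_far = 22

Maximum subarray: [14, 8]
Maximum sum: 22

The maximum subarray is [14, 8] with sum 22. This subarray runs from index 6 to index 7.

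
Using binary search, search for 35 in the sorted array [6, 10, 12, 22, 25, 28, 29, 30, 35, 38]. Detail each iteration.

Binary search for 35 in [6, 10, 12, 22, 25, 28, 29, 30, 35, 38]:

lo=0, hi=9, mid=4, arr[mid]=25 -> 25 < 35, search right half
lo=5, hi=9, mid=7, arr[mid]=30 -> 30 < 35, search right half
lo=8, hi=9, mid=8, arr[mid]=35 -> Found target at index 8!

Binary search finds 35 at index 8 after 3 comparisons. The search repeatedly halves the search space by comparing with the middle element.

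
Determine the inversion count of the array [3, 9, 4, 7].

Finding inversions in [3, 9, 4, 7]:

(1, 2): arr[1]=9 > arr[2]=4
(1, 3): arr[1]=9 > arr[3]=7

Total inversions: 2

The array has 2 inversion(s): (1,2), (1,3). Each pair (i,j) satisfies i < j and arr[i] > arr[j].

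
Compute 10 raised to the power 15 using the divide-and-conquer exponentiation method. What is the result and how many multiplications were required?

Computing 10^15 by squaring (build up from 10^1; each line after the first costs one multiplication):

10^1 = 10
10^2 = (10^1)^2 = 10^2 = 100
10^3 = 10 * 10^2 = 10 * 100 = 1000
10^6 = (10^3)^2 = 1000^2 = 1000000
10^7 = 10 * 10^6 = 10 * 1000000 = 10000000
10^14 = (10^7)^2 = 10000000^2 = 100000000000000
10^15 = 10 * 10^14 = 10 * 100000000000000 = 1000000000000000

Result: 1000000000000000
Multiplications needed: 6 (6 lines after 10^1)

10^15 = 1000000000000000. Using exponentiation by squaring, this requires 6 multiplications. The key idea: if the exponent is even, square the half-power; if odd, multiply by the base once.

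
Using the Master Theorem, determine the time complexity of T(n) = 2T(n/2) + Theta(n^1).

Master Theorem for T(n) = 2T(n/2) + O(n^1):

a = 2, b = 2, c = 1
log_b(a) = log_2(2) = 1.0000

Case 2: c = 1 = log_2(2) = 1.0000
T(n) = O(n^1 log n) = O(n log n)

For T(n) = 2T(n/2) + O(n^1): log_2(2) = 1.0000. This is Case 2 of the Master Theorem (c = log_b(a), equal work at all levels), giving O(n log n).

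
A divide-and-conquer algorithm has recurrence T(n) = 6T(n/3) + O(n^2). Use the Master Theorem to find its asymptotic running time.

Master Theorem for T(n) = 6T(n/3) + O(n^2):

a = 6, b = 3, c = 2
log_b(a) = log_3(6) = 1.6309

Case 3: c = 2 > log_3(6) = 1.6309
T(n) = O(n^2) = O(n^2)

For T(n) = 6T(n/3) + O(n^2): log_3(6) = 1.6309. This is Case 3 of the Master Theorem (c > log_b(a), work dominated by root), giving O(n^2).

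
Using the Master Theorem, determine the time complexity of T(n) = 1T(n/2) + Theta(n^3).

Master Theorem for T(n) = 1T(n/2) + O(n^3):

a = 1, b = 2, c = 3
log_b(a) = log_2(1) = 0.0000

Case 3: c = 3 > log_2(1) = 0.0000
T(n) = O(n^3) = O(n^3)

For T(n) = 1T(n/2) + O(n^3): log_2(1) = 0.0000. This is Case 3 of the Master Theorem (c > log_b(a), work dominated by root), giving O(n^3).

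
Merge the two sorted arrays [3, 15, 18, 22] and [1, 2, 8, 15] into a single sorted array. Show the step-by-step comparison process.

Merging process:

Compare 3 vs 1: take 1 from right. Merged: [1]
Compare 3 vs 2: take 2 from right. Merged: [1, 2]
Compare 3 vs 8: take 3 from left. Merged: [1, 2, 3]
Compare 15 vs 8: take 8 from right. Merged: [1, 2, 3, 8]
Compare 15 vs 15: take 15 from left. Merged: [1, 2, 3, 8, 15]
Compare 18 vs 15: take 15 from right. Merged: [1, 2, 3, 8, 15, 15]
Append remaining from left: [18, 22]. Merged: [1, 2, 3, 8, 15, 15, 18, 22]

Final merged array: [1, 2, 3, 8, 15, 15, 18, 22]
Total comparisons: 6

The merged array is [1, 2, 3, 8, 15, 15, 18, 22], requiring 6 comparisons. The merge step runs in O(n) time where n is the total number of elements.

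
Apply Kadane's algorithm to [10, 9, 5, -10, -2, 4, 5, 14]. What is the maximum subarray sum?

Using Kadane's algorithm on [10, 9, 5, -10, -2, 4, 5, 14]:

Scanning through the array:
Position 1 (value 9): max_ending_here = 19, max_so_far = 19
Position 2 (value 5): max_ending_here = 24, max_so_far = 24
Position 3 (value -10): max_ending_here = 14, max_so_far = 24
Position 4 (value -2): max_ending_here = 12, max_so_far = 24
Position 5 (value 4): max_ending_here = 16, max_so_far = 24
Position 6 (value 5): max_ending_here = 21, max_so_far = 24
Position 7 (value 14): max_ending_here = 35, max_so_far = 35

Maximum subarray: [10, 9, 5, -10, -2, 4, 5, 14]
Maximum sum: 35

The maximum subarray is [10, 9, 5, -10, -2, 4, 5, 14] with sum 35. This subarray runs from index 0 to index 7.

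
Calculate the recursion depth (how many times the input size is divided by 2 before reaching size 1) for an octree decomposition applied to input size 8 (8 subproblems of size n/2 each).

For divide and conquer with division factor 2:

Problem sizes at each level:
Level 0: 8
Level 1: 4
Level 2: 2
Level 3: 1

The root is level 0 and the size-1 base case is level 3 (the tree spans levels 0 through 3, i.e. 4 levels counting the root), so the depth is the number of divisions: log_2(8) = 3

The recursion tree depth is log_2(8) = 3. At each level, the problem size is divided by 2, so it takes 3 divisions to reduce to a base case of size 1. The algorithm makes 8 recursive calls at each level.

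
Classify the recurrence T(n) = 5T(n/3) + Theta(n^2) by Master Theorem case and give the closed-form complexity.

Master Theorem for T(n) = 5T(n/3) + O(n^2):

a = 5, b = 3, c = 2
log_b(a) = log_3(5) = 1.4650

Case 3: c = 2 > log_3(5) = 1.4650
T(n) = O(n^2) = O(n^2)

For T(n) = 5T(n/3) + O(n^2): log_3(5) = 1.4650. This is Case 3 of the Master Theorem (c > log_b(a), work dominated by root), giving O(n^2).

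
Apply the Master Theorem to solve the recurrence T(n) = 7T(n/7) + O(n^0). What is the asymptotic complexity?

Master Theorem for T(n) = 7T(n/7) + O(n^0):

a = 7, b = 7, c = 0
log_b(a) = log_7(7) = 1.0000

Case 1: c = 0 < log_7(7) = 1.0000
T(n) = O(n^(log_7 7)) = O(n)

For T(n) = 7T(n/7) + O(n^0): log_7(7) = 1.0000. This is Case 1 of the Master Theorem (c < log_b(a), work dominated by leaves), giving O(n).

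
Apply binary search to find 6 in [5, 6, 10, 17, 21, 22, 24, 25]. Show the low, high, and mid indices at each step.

Binary search for 6 in [5, 6, 10, 17, 21, 22, 24, 25]:

lo=0, hi=7, mid=3, arr[mid]=17 -> 17 > 6, search left half
lo=0, hi=2, mid=1, arr[mid]=6 -> Found target at index 1!

Binary search finds 6 at index 1 after 2 comparisons. The search repeatedly halves the search space by comparing with the middle element.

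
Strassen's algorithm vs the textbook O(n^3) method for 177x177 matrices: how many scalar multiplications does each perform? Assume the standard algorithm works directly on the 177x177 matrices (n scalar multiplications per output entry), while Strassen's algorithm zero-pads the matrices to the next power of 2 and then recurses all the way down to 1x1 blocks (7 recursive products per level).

Matrix multiplication for 177x177 matrices:

Strassen's algorithm requires power-of-2 dimensions. Pad 177x177 to 256x256 (next power of 2).

Standard algorithm: 177^3 = 5545233 multiplications
Strassen's algorithm: 7^(log2(256)) = 7^8 = 5764801 multiplications
Difference: 5545233 - 5764801 = -219568 (Strassen uses MORE here due to padding overhead — for small or just-over-power-of-2 n, padding can outweigh the per-level savings)

Standard: 5545233 multiplications (177^3). Strassen: 5764801 multiplications (7^8, after padding to 256x256). Strassen reduces 8 recursive multiplications to 7 at each level.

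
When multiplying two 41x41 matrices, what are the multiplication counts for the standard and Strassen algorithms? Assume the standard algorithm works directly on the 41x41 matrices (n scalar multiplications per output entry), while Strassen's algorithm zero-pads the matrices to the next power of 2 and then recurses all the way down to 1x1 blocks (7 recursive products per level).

Matrix multiplication for 41x41 matrices:

Strassen's algorithm requires power-of-2 dimensions. Pad 41x41 to 64x64 (next power of 2).

Standard algorithm: 41^3 = 68921 multiplications
Strassen's algorithm: 7^(log2(64)) = 7^6 = 117649 multiplications
Difference: 68921 - 117649 = -48728 (Strassen uses MORE here due to padding overhead — for small or just-over-power-of-2 n, padding can outweigh the per-level savings)

Standard: 68921 multiplications (41^3). Strassen: 117649 multiplications (7^6, after padding to 64x64). Strassen reduces 8 recursive multiplications to 7 at each level.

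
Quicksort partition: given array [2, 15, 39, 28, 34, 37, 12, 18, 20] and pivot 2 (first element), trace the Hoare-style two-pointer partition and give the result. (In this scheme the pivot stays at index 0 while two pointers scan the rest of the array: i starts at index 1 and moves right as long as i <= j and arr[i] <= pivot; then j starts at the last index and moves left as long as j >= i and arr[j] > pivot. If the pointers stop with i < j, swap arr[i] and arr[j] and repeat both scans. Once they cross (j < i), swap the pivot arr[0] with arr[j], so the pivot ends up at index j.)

Hoare-style two-pointer partition with pivot = 2:

Initial array: [2, 15, 39, 28, 34, 37, 12, 18, 20]

Pointers start at i = 1, j = 8.
i ends at 1, j ends at 0: the pointers have crossed (j < i), so scanning stops.

j = 0, so swapping arr[0] with arr[j] leaves the pivot at position 0: [2, 15, 39, 28, 34, 37, 12, 18, 20]
Pivot position: 0

After partitioning with pivot 2, the array becomes [2, 15, 39, 28, 34, 37, 12, 18, 20]. The pivot is placed at index 0. All elements to the left of the pivot are <= 2, and all elements to the right are > 2.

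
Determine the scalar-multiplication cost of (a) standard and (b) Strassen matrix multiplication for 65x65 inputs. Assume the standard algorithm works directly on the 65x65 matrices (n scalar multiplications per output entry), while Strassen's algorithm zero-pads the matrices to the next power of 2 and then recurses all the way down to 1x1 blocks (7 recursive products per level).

Matrix multiplication for 65x65 matrices:

Strassen's algorithm requires power-of-2 dimensions. Pad 65x65 to 128x128 (next power of 2).

Standard algorithm: 65^3 = 274625 multiplications
Strassen's algorithm: 7^(log2(128)) = 7^7 = 823543 multiplications
Difference: 274625 - 823543 = -548918 (Strassen uses MORE here due to padding overhead — for small or just-over-power-of-2 n, padding can outweigh the per-level savings)

Standard: 274625 multiplications (65^3). Strassen: 823543 multiplications (7^7, after padding to 128x128). Strassen reduces 8 recursive multiplications to 7 at each level.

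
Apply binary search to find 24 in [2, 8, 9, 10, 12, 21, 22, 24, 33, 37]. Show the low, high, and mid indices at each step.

Binary search for 24 in [2, 8, 9, 10, 12, 21, 22, 24, 33, 37]:

lo=0, hi=9, mid=4, arr[mid]=12 -> 12 < 24, search right half
lo=5, hi=9, mid=7, arr[mid]=24 -> Found target at index 7!

Binary search finds 24 at index 7 after 2 comparisons. The search repeatedly halves the search space by comparing with the middle element.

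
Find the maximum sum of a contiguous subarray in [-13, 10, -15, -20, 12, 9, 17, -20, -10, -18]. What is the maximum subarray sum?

Using Kadane's algorithm on [-13, 10, -15, -20, 12, 9, 17, -20, -10, -18]:

Scanning through the array:
Position 1 (value 10): max_ending_here = 10, max_so_far = 10
Position 2 (value -15): max_ending_here = -5, max_so_far = 10
Position 3 (value -20): max_ending_here = -20, max_so_far = 10
Position 4 (value 12): max_ending_here = 12, max_so_far = 12
Position 5 (value 9): max_ending_here = 21, max_so_far = 21
Position 6 (value 17): max_ending_here = 38, max_so_far = 38
Position 7 (value -20): max_ending_here = 18, max_so_far = 38
Position 8 (value -10): max_ending_here = 8, max_so_far = 38
Position 9 (value -18): max_ending_here = -10, max_so_far = 38

Maximum subarray: [12, 9, 17]
Maximum sum: 38

The maximum subarray is [12, 9, 17] with sum 38. This subarray runs from index 4 to index 6.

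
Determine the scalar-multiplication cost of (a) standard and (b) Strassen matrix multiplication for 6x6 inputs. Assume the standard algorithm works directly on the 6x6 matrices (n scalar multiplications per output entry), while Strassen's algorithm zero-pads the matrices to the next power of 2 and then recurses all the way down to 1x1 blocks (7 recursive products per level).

Matrix multiplication for 6x6 matrices:

Strassen's algorithm requires power-of-2 dimensions. Pad 6x6 to 8x8 (next power of 2).

Standard algorithm: 6^3 = 216 multiplications
Strassen's algorithm: 7^(log2(8)) = 7^3 = 343 multiplications
Difference: 216 - 343 = -127 (Strassen uses MORE here due to padding overhead — for small or just-over-power-of-2 n, padding can outweigh the per-level savings)

Standard: 216 multiplications (6^3). Strassen: 343 multiplications (7^3, after padding to 8x8). Strassen reduces 8 recursive multiplications to 7 at each level.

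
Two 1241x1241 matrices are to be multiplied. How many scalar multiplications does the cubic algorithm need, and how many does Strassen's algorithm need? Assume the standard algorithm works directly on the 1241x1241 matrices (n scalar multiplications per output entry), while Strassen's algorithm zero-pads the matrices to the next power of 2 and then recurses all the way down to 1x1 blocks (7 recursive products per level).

Matrix multiplication for 1241x1241 matrices:

Strassen's algorithm requires power-of-2 dimensions. Pad 1241x1241 to 2048x2048 (next power of 2).

Standard algorithm: 1241^3 = 1911240521 multiplications
Strassen's algorithm: 7^(log2(2048)) = 7^11 = 1977326743 multiplications
Difference: 1911240521 - 1977326743 = -66086222 (Strassen uses MORE here due to padding overhead — for small or just-over-power-of-2 n, padding can outweigh the per-level savings)

Standard: 1911240521 multiplications (1241^3). Strassen: 1977326743 multiplications (7^11, after padding to 2048x2048). Strassen reduces 8 recursive multiplications to 7 at each level.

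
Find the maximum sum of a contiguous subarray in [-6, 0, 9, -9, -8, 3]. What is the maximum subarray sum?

Using Kadane's algorithm on [-6, 0, 9, -9, -8, 3]:

Scanning through the array:
Position 1 (value 0): max_ending_here = 0, max_so_far = 0
Position 2 (value 9): max_ending_here = 9, max_so_far = 9
Position 3 (value -9): max_ending_here = 0, max_so_far = 9
Position 4 (value -8): max_ending_here = -8, max_so_far = 9
Position 5 (value 3): max_ending_here = 3, max_so_far = 9

Maximum subarray: [0, 9]
Maximum sum: 9

The maximum subarray is [0, 9] with sum 9. This subarray runs from index 1 to index 2.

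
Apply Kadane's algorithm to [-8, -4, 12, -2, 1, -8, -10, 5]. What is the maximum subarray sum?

Using Kadane's algorithm on [-8, -4, 12, -2, 1, -8, -10, 5]:

Scanning through the array:
Position 1 (value -4): max_ending_here = -4, max_so_far = -4
Position 2 (value 12): max_ending_here = 12, max_so_far = 12
Position 3 (value -2): max_ending_here = 10, max_so_far = 12
Position 4 (value 1): max_ending_here = 11, max_so_far = 12
Position 5 (value -8): max_ending_here = 3, max_so_far = 12
Position 6 (value -10): max_ending_here = -7, max_so_far = 12
Position 7 (value 5): max_ending_here = 5, max_so_far = 12

Maximum subarray: [12]
Maximum sum: 12

The maximum subarray is [12] with sum 12. This subarray runs from index 2 to index 2.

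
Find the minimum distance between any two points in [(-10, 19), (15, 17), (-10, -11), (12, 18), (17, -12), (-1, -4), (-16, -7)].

Computing all pairwise distances among 7 points:

d((-10, 19), (15, 17)) = 25.0799
d((-10, 19), (-10, -11)) = 30.0
d((-10, 19), (12, 18)) = 22.0227
d((-10, 19), (17, -12)) = 41.1096
d((-10, 19), (-1, -4)) = 24.6982
d((-10, 19), (-16, -7)) = 26.6833
d((15, 17), (-10, -11)) = 37.5366
d((15, 17), (12, 18)) = 3.1623 <-- minimum
d((15, 17), (17, -12)) = 29.0689
d((15, 17), (-1, -4)) = 26.4008
d((15, 17), (-16, -7)) = 39.2046
d((-10, -11), (12, 18)) = 36.4005
d((-10, -11), (17, -12)) = 27.0185
d((-10, -11), (-1, -4)) = 11.4018
d((-10, -11), (-16, -7)) = 7.2111
d((12, 18), (17, -12)) = 30.4138
d((12, 18), (-1, -4)) = 25.5539
d((12, 18), (-16, -7)) = 37.5366
d((17, -12), (-1, -4)) = 19.6977
d((17, -12), (-16, -7)) = 33.3766
d((-1, -4), (-16, -7)) = 15.2971

Closest pair: (15, 17) and (12, 18) with distance 3.1623

The closest pair is (15, 17) and (12, 18) with Euclidean distance 3.1623. For 7 points, brute-force pairwise comparison is shown above. For large n, the divide-and-conquer algorithm (sort by x, recurse on halves, check the dividing strip) achieves O(n log n).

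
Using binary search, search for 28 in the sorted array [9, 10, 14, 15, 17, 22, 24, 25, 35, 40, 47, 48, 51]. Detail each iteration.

Binary search for 28 in [9, 10, 14, 15, 17, 22, 24, 25, 35, 40, 47, 48, 51]:

lo=0, hi=12, mid=6, arr[mid]=24 -> 24 < 28, search right half
lo=7, hi=12, mid=9, arr[mid]=40 -> 40 > 28, search left half
lo=7, hi=8, mid=7, arr[mid]=25 -> 25 < 28, search right half
lo=8, hi=8, mid=8, arr[mid]=35 -> 35 > 28, search left half
lo=8 > hi=7, target 28 not found

Binary search determines that 28 is not in the array after 4 comparisons. The search space was exhausted without finding the target.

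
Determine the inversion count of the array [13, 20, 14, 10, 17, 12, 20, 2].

Finding inversions in [13, 20, 14, 10, 17, 12, 20, 2]:

(0, 3): arr[0]=13 > arr[3]=10
(0, 5): arr[0]=13 > arr[5]=12
(0, 7): arr[0]=13 > arr[7]=2
(1, 2): arr[1]=20 > arr[2]=14
(1, 3): arr[1]=20 > arr[3]=10
(1, 4): arr[1]=20 > arr[4]=17
(1, 5): arr[1]=20 > arr[5]=12
(1, 7): arr[1]=20 > arr[7]=2
(2, 3): arr[2]=14 > arr[3]=10
(2, 5): arr[2]=14 > arr[5]=12
(2, 7): arr[2]=14 > arr[7]=2
(3, 7): arr[3]=10 > arr[7]=2
(4, 5): arr[4]=17 > arr[5]=12
(4, 7): arr[4]=17 > arr[7]=2
(5, 7): arr[5]=12 > arr[7]=2
(6, 7): arr[6]=20 > arr[7]=2

Total inversions: 16

The array has 16 inversion(s): (0,3), (0,5), (0,7), (1,2), (1,3), (1,4), (1,5), (1,7), (2,3), (2,5), (2,7), (3,7), (4,5), (4,7), (5,7), (6,7). Each pair (i,j) satisfies i < j and arr[i] > arr[j].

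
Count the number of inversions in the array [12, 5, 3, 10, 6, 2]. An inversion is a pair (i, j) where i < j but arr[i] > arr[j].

Finding inversions in [12, 5, 3, 10, 6, 2]:

(0, 1): arr[0]=12 > arr[1]=5
(0, 2): arr[0]=12 > arr[2]=3
(0, 3): arr[0]=12 > arr[3]=10
(0, 4): arr[0]=12 > arr[4]=6
(0, 5): arr[0]=12 > arr[5]=2
(1, 2): arr[1]=5 > arr[2]=3
(1, 5): arr[1]=5 > arr[5]=2
(2, 5): arr[2]=3 > arr[5]=2
(3, 4): arr[3]=10 > arr[4]=6
(3, 5): arr[3]=10 > arr[5]=2
(4, 5): arr[4]=6 > arr[5]=2

Total inversions: 11

The array has 11 inversion(s): (0,1), (0,2), (0,3), (0,4), (0,5), (1,2), (1,5), (2,5), (3,4), (3,5), (4,5). Each pair (i,j) satisfies i < j and arr[i] > arr[j].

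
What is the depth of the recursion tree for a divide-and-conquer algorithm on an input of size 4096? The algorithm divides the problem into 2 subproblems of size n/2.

For divide and conquer with division factor 2:

Problem sizes at each level:
Level 0: 4096
Level 1: 2048
Level 2: 1024
Level 3: 512
Level 4: 256
Level 5: 128
Level 6: 64
Level 7: 32
Level 8: 16
Level 9: 8
Level 10: 4
Level 11: 2
Level 12: 1

The root is level 0 and the size-1 base case is level 12 (the tree spans levels 0 through 12, i.e. 13 levels counting the root), so the depth is the number of divisions: log_2(4096) = 12

The recursion tree depth is log_2(4096) = 12. At each level, the problem size is divided by 2, so it takes 12 divisions to reduce to a base case of size 1. The algorithm makes 2 recursive calls at each level.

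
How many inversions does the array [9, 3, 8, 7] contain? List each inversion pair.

Finding inversions in [9, 3, 8, 7]:

(0, 1): arr[0]=9 > arr[1]=3
(0, 2): arr[0]=9 > arr[2]=8
(0, 3): arr[0]=9 > arr[3]=7
(2, 3): arr[2]=8 > arr[3]=7

Total inversions: 4

The array has 4 inversion(s): (0,1), (0,2), (0,3), (2,3). Each pair (i,j) satisfies i < j and arr[i] > arr[j].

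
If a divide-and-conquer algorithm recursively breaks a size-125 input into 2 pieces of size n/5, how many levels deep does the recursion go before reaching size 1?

For divide and conquer with division factor 5:

Problem sizes at each level:
Level 0: 125
Level 1: 25
Level 2: 5
Level 3: 1

The root is level 0 and the size-1 base case is level 3 (the tree spans levels 0 through 3, i.e. 4 levels counting the root), so the depth is the number of divisions: log_5(125) = 3

The recursion tree depth is log_5(125) = 3. At each level, the problem size is divided by 5, so it takes 3 divisions to reduce to a base case of size 1. The algorithm makes 2 recursive calls at each level.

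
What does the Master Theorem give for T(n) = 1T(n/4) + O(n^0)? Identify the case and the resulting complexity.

Master Theorem for T(n) = 1T(n/4) + O(n^0):

a = 1, b = 4, c = 0
log_b(a) = log_4(1) = 0.0000

Case 2: c = 0 = log_4(1) = 0.0000
T(n) = O(n^0 log n) = O(log n)

For T(n) = 1T(n/4) + O(n^0): log_4(1) = 0.0000. This is Case 2 of the Master Theorem (c = log_b(a), equal work at all levels), giving O(log n).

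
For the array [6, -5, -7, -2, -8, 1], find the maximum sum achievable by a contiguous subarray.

Using Kadane's algorithm on [6, -5, -7, -2, -8, 1]:

Scanning through the array:
Position 1 (value -5): max_ending_here = 1, max_so_far = 6
Position 2 (value -7): max_ending_here = -6, max_so_far = 6
Position 3 (value -2): max_ending_here = -2, max_so_far = 6
Position 4 (value -8): max_ending_here = -8, max_so_far = 6
Position 5 (value 1): max_ending_here = 1, max_so_far = 6

Maximum subarray: [6]
Maximum sum: 6

The maximum subarray is [6] with sum 6. This subarray runs from index 0 to index 0.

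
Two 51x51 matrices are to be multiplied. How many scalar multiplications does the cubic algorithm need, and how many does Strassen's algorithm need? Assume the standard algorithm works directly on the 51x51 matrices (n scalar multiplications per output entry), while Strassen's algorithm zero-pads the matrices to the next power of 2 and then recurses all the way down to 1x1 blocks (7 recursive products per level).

Matrix multiplication for 51x51 matrices:

Strassen's algorithm requires power-of-2 dimensions. Pad 51x51 to 64x64 (next power of 2).

Standard algorithm: 51^3 = 132651 multiplications
Strassen's algorithm: 7^(log2(64)) = 7^6 = 117649 multiplications
Savings: 132651 - 117649 = 15002 multiplications

Standard: 132651 multiplications (51^3). Strassen: 117649 multiplications (7^6, after padding to 64x64). Strassen reduces 8 recursive multiplications to 7 at each level.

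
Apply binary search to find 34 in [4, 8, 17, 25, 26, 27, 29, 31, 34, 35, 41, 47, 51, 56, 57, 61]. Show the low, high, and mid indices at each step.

Binary search for 34 in [4, 8, 17, 25, 26, 27, 29, 31, 34, 35, 41, 47, 51, 56, 57, 61]:

lo=0, hi=15, mid=7, arr[mid]=31 -> 31 < 34, search right half
lo=8, hi=15, mid=11, arr[mid]=47 -> 47 > 34, search left half
lo=8, hi=10, mid=9, arr[mid]=35 -> 35 > 34, search left half
lo=8, hi=8, mid=8, arr[mid]=34 -> Found target at index 8!

Binary search finds 34 at index 8 after 4 comparisons. The search repeatedly halves the search space by comparing with the middle element.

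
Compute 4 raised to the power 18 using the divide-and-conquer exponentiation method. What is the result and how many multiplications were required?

Computing 4^18 by squaring (build up from 4^1; each line after the first costs one multiplication):

4^1 = 4
4^2 = (4^1)^2 = 4^2 = 16
4^4 = (4^2)^2 = 16^2 = 256
4^8 = (4^4)^2 = 256^2 = 65536
4^9 = 4 * 4^8 = 4 * 65536 = 262144
4^18 = (4^9)^2 = 262144^2 = 68719476736

Result: 68719476736
Multiplications needed: 5 (5 lines after 4^1)

4^18 = 68719476736. Using exponentiation by squaring, this requires 5 multiplications. The key idea: if the exponent is even, square the half-power; if odd, multiply by the base once.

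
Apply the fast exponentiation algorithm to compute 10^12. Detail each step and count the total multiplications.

Computing 10^12 by squaring (build up from 10^1; each line after the first costs one multiplication):

10^1 = 10
10^2 = (10^1)^2 = 10^2 = 100
10^3 = 10 * 10^2 = 10 * 100 = 1000
10^6 = (10^3)^2 = 1000^2 = 1000000
10^12 = (10^6)^2 = 1000000^2 = 1000000000000

Result: 1000000000000
Multiplications needed: 4 (4 lines after 10^1)

10^12 = 1000000000000. Using exponentiation by squaring, this requires 4 multiplications. The key idea: if the exponent is even, square the half-power; if odd, multiply by the base once.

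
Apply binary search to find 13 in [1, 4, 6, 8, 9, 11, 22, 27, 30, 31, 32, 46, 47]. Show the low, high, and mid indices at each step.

Binary search for 13 in [1, 4, 6, 8, 9, 11, 22, 27, 30, 31, 32, 46, 47]:

lo=0, hi=12, mid=6, arr[mid]=22 -> 22 > 13, search left half
lo=0, hi=5, mid=2, arr[mid]=6 -> 6 < 13, search right half
lo=3, hi=5, mid=4, arr[mid]=9 -> 9 < 13, search right half
lo=5, hi=5, mid=5, arr[mid]=11 -> 11 < 13, search right half
lo=6 > hi=5, target 13 not found

Binary search determines that 13 is not in the array after 4 comparisons. The search space was exhausted without finding the target.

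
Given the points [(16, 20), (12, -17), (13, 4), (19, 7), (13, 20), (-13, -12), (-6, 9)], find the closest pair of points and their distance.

Computing all pairwise distances among 7 points:

d((16, 20), (12, -17)) = 37.2156
d((16, 20), (13, 4)) = 16.2788
d((16, 20), (19, 7)) = 13.3417
d((16, 20), (13, 20)) = 3.0 <-- minimum
d((16, 20), (-13, -12)) = 43.1856
d((16, 20), (-6, 9)) = 24.5967
d((12, -17), (13, 4)) = 21.0238
d((12, -17), (19, 7)) = 25.0
d((12, -17), (13, 20)) = 37.0135
d((12, -17), (-13, -12)) = 25.4951
d((12, -17), (-6, 9)) = 31.6228
d((13, 4), (19, 7)) = 6.7082
d((13, 4), (13, 20)) = 16.0
d((13, 4), (-13, -12)) = 30.5287
d((13, 4), (-6, 9)) = 19.6469
d((19, 7), (13, 20)) = 14.3178
d((19, 7), (-13, -12)) = 37.2156
d((19, 7), (-6, 9)) = 25.0799
d((13, 20), (-13, -12)) = 41.2311
d((13, 20), (-6, 9)) = 21.9545
d((-13, -12), (-6, 9)) = 22.1359

Closest pair: (16, 20) and (13, 20) with distance 3.0

The closest pair is (16, 20) and (13, 20) with Euclidean distance 3.0. For 7 points, brute-force pairwise comparison is shown above. For large n, the divide-and-conquer algorithm (sort by x, recurse on halves, check the dividing strip) achieves O(n log n).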